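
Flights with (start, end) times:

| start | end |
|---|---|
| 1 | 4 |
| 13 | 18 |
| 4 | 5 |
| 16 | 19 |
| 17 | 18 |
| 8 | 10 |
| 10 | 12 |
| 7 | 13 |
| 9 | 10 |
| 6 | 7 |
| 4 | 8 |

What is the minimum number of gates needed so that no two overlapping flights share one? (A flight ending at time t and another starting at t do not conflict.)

3

Count concurrent intervals with a sweep; the peak is the room count.
starts: [1, 4, 4, 6, 7, 8, 9, 10, 13, 16, 17]
ends:   [4, 5, 7, 8, 10, 10, 12, 13, 18, 18, 19]
s1→1 e4→0 s4→1 s4→2 e5→1 s6→2 e7→1 s7→2 e8→1 s8→2 s9→3  — peak 3.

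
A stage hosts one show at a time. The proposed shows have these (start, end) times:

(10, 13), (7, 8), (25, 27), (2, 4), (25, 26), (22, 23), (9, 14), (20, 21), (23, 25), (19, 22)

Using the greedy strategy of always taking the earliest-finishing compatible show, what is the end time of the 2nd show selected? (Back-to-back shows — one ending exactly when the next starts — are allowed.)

Sort by end time and greedily take each interval whose start is ≥ the last chosen end.
By end time: (2,4), (7,8), (10,13), (9,14), (20,21), (19,22), (22,23), (23,25), (25,26), (25,27).
Pick (2,4); next start ≥ 4 → (7,8); next start ≥ 8 → (10,13); next start ≥ 13 → (20,21); next start ≥ 21 → (22,23); next start ≥ 23 → (23,25); next start ≥ 25 → (25,26).
Selected: (2,4) (7,8) (10,13) (20,21) (22,23) (23,25) (25,26)

8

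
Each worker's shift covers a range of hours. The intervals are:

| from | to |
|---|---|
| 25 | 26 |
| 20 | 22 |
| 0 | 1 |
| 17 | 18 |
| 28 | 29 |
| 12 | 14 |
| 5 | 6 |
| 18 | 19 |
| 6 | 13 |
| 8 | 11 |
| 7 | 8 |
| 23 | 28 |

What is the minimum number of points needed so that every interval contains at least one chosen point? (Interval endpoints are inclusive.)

Process intervals by earliest right end; each time one isn't hit yet, stab at its right endpoint.
Sorted: [0,1] [5,6] [7,8] [8,11] [6,13] [12,14] [17,18] [18,19] [20,22] [25,26] [23,28] [28,29]
{[0,1]} hit by 1; {[5,6]} hit by 6; {[7,8],[8,11],[6,13]} hit by 8; {[12,14]} hit by 14; {[17,18],[18,19]} hit by 18; {[20,22]} hit by 22; {[25,26],[23,28]} hit by 26; {[28,29]} hit by 29.
Points: 1, 6, 8, 14, 18, 22, 26, 29 (8 total).

8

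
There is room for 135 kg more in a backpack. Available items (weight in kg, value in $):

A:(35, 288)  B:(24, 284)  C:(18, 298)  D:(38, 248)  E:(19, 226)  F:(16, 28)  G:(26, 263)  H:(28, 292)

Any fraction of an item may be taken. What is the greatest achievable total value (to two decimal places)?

Order: C (298/18=16.56) > E (226/19=11.89) > B (284/24=11.83) > H (292/28=10.43) > G (263/26=10.12) > A (288/35=8.23) > D (248/38=6.53) > F (28/16=1.75)
Fill: take C (18 @ 298) → take E (19 @ 226) → take B (24 @ 284) → take H (28 @ 292) → take G (26 @ 263) → take 20/35 of A → 164.57; 135/135 used.
Total value = 1527.57

1527.57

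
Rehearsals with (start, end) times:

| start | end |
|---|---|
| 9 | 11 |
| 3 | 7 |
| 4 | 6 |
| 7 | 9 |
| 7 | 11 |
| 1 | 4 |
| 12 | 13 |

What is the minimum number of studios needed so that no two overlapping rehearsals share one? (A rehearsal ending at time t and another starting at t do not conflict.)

Events (time:±→running): 1:+→1 3:+→2 … peak 2.

2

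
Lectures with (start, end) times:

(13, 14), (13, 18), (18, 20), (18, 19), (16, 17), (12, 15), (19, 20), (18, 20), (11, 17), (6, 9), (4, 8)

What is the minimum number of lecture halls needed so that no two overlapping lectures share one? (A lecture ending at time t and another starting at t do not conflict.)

4

Events (time:±→running): 4:+→1 6:+→2 8:-→1 9:-→0 11:+→1 12:+→2 13:+→3 13:+→4 … peak 4.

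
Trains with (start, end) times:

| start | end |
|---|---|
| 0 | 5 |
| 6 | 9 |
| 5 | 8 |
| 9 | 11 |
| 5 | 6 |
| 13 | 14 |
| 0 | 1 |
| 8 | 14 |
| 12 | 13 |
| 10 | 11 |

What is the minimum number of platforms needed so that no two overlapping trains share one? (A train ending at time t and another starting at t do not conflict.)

3

The answer is the maximum number of intervals overlapping at any instant.
starts: [0, 0, 5, 5, 6, 8, 9, 10, 12, 13]
ends:   [1, 5, 6, 8, 9, 11, 11, 13, 14, 14]
s0→1 s0→2 e1→1 e5→0 s5→1 s5→2 e6→1 s6→2 e8→1 s8→2 e9→1 s9→2 s10→3  — peak 3.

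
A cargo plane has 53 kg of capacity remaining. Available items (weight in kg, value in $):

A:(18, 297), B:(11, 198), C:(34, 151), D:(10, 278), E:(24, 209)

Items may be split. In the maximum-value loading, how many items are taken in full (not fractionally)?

Ratios (sorted): D 27.80, B 18.00, A 16.50, E 8.71, C 4.44
take D (10 @ 278); take B (11 @ 198); take A (18 @ 297); take 14/24 of E → 121.92. Capacity used 53/53.
3 item(s) taken whole; one partial (take 14/24 of E).

3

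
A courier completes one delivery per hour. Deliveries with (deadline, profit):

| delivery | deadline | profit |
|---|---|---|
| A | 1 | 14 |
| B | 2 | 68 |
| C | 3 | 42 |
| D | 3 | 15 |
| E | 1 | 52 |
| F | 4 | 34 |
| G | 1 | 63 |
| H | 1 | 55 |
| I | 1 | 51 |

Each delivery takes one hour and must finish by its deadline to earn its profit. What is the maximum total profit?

207

By profit: B(d2,68), G(d1,63), H(d1,55), E(d1,52), I(d1,51), C(d3,42), F(d4,34), D(d3,15), A(d1,14)
B→slot 2; G→slot 1; H skipped; E skipped; I skipped; C→slot 3; F→slot 4; D skipped; A skipped.
Profit = 63 + 68 + 42 + 34 = 207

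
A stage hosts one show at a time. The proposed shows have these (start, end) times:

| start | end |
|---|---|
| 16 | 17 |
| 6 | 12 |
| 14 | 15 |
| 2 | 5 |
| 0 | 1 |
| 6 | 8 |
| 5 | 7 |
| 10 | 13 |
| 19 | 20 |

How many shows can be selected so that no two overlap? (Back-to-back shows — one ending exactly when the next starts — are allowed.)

Order by finish time; keep every interval that doesn't clash with the previous kept one.
Sorted by end: (0,1)  (2,5)  (5,7)  (6,8)  (6,12)  (10,13)  (14,15)  (16,17)  (19,20)
take (0,1); take (2,5); take (5,7); take (10,13); take (14,15); take (16,17); take (19,20).
Selected 7 shows.

7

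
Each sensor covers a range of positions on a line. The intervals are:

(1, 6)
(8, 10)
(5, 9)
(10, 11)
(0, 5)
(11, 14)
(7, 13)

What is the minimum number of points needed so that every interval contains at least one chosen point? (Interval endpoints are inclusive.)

3

Process intervals by earliest right end; each time one isn't hit yet, stab at its right endpoint.
Sorted: [0,5] [1,6] [5,9] [8,10] [10,11] [7,13] [11,14]
{[0,5],[1,6],[5,9]} hit by 5; {[8,10],[10,11],[7,13]} hit by 10; {[11,14]} hit by 14.
Points: 5, 10, 14 (3 total).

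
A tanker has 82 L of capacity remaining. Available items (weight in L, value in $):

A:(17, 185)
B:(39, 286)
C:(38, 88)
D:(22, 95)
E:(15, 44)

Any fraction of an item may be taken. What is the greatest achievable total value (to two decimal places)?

577.73

Ratios (sorted): A 10.88, B 7.33, D 4.32, E 2.93, C 2.32
take A (17 @ 185); take B (39 @ 286); take D (22 @ 95); take 4/15 of E → 11.73. Capacity used 82/82.
Total value = 577.73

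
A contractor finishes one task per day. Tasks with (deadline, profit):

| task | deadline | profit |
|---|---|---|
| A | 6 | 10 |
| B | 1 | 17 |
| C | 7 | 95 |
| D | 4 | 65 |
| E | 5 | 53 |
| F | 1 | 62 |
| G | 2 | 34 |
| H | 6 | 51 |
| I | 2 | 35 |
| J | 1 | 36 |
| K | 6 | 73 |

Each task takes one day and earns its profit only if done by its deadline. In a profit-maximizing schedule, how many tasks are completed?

7

Sort by profit descending; place each in the latest free slot ≤ its deadline.
By profit: C(d7,95), K(d6,73), D(d4,65), F(d1,62), E(d5,53), H(d6,51), J(d1,36), I(d2,35), G(d2,34), B(d1,17), A(d6,10)
C→slot 7; K→slot 6; D→slot 4; F→slot 1; E→slot 5; H→slot 3; J skipped; I→slot 2; G skipped; B skipped; A skipped.
7 of 11 scheduled.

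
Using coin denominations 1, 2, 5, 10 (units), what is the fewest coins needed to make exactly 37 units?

5

37 = 3×10 + 1×5 + 1×2
Total coins = 3 + 1 + 1 = 5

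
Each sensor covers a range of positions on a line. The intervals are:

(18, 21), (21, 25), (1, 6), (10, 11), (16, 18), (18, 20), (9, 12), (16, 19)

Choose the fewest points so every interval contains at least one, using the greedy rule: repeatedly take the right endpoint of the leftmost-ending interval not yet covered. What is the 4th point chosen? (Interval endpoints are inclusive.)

Sort by right endpoint; whenever an interval is uncovered, place a point at its right end.
By right end: [1,6]  [10,11]  [9,12]  [16,18]  [16,19]  [18,20]  [18,21]  [21,25]
[1,6] uncovered → point at 6; [10,11] uncovered → point at 11; [16,18] uncovered → point at 18; [21,25] uncovered → point at 25.
Points: 6, 11, 18, 25 (4 total).

25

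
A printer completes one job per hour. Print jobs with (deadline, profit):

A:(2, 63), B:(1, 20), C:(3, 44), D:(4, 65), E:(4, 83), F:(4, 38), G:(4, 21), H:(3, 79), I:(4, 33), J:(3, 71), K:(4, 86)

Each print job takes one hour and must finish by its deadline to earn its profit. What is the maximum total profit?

319

Profit order: K=86 E=83 H=79 J=71 D=65 A=63 C=44 F=38 I=33 G=21 B=20
Assign: K→slot 4, E→slot 3, H→slot 2, J→slot 1, D skipped, A skipped, C skipped, F skipped, I skipped, G skipped, B skipped.
Slots: [1:J] [2:H] [3:E] [4:K]
Profit = 71 + 79 + 83 + 86 = 319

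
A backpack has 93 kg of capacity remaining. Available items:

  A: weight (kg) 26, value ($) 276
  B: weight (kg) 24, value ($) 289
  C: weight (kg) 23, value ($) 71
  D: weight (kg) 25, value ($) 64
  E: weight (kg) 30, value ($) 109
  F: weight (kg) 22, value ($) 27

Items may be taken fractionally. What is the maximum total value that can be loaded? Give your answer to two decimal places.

714.13

Ratios (sorted): B 12.04, A 10.62, E 3.63, C 3.09, D 2.56, F 1.23
take B (24 @ 289); take A (26 @ 276); take E (30 @ 109); take 13/23 of C → 40.13. Capacity used 93/93.
Total value = 714.13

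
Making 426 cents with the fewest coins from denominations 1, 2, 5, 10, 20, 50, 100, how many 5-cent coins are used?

426 − 4×100→26 − 1×20→6 − 1×5→1 − 1×1→0
Count of 5: 1

1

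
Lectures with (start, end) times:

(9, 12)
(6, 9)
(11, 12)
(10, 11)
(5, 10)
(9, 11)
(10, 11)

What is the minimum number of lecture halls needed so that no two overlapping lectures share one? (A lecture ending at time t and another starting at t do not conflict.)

4

Count concurrent intervals with a sweep; the peak is the room count.
starts: [5, 6, 9, 9, 10, 10, 11]
ends:   [9, 10, 11, 11, 11, 12, 12]
s5→1 s6→2 e9→1 s9→2 s9→3 e10→2 s10→3 s10→4  — peak 4.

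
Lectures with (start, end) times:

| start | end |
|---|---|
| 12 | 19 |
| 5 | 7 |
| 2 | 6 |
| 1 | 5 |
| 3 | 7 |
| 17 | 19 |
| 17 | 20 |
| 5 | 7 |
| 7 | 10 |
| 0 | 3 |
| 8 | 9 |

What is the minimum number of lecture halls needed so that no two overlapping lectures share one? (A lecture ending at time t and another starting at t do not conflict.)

4

starts: [0, 1, 2, 3, 5, 5, 7, 8, 12, 17, 17]
ends:   [3, 5, 6, 7, 7, 7, 9, 10, 19, 19, 20]
s0→1 s1→2 s2→3 e3→2 s3→3 e5→2 s5→3 s5→4  — peak 4.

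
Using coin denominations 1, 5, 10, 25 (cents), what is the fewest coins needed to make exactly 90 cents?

90 = 3×25 + 1×10 + 1×5
Total coins = 3 + 1 + 1 = 5

5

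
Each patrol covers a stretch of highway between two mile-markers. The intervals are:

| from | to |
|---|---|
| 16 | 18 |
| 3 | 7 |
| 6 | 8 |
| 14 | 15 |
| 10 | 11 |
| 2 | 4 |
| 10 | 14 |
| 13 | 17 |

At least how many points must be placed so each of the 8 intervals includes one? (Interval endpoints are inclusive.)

5

Sort by right endpoint; whenever an interval is uncovered, place a point at its right end.
By right end: [2,4]  [3,7]  [6,8]  [10,11]  [10,14]  [14,15]  [13,17]  [16,18]
[2,4] uncovered → point at 4; [6,8] uncovered → point at 8; [10,11] uncovered → point at 11; [14,15] uncovered → point at 15; [16,18] uncovered → point at 18.
Points: 4, 8, 11, 15, 18 (5 total).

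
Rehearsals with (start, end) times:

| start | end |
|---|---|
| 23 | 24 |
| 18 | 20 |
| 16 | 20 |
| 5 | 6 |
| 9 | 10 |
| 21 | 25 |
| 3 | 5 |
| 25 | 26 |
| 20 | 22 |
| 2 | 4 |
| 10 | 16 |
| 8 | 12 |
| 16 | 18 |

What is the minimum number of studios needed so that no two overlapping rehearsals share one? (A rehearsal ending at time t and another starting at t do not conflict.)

2

Count concurrent intervals with a sweep; the peak is the room count.
starts: [2, 3, 5, 8, 9, 10, 16, 16, 18, 20, 21, 23, 25]
ends:   [4, 5, 6, 10, 12, 16, 18, 20, 20, 22, 24, 25, 26]
s2→1 s3→2  — peak 2.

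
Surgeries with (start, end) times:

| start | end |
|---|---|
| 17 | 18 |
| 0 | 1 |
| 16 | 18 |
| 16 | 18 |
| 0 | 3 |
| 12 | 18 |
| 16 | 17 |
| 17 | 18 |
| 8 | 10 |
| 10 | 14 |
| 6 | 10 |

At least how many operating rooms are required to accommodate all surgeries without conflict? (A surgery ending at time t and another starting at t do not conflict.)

The answer is the maximum number of intervals overlapping at any instant.
Events (time:±→running): 0:+→1 0:+→2 1:-→1 3:-→0 6:+→1 8:+→2 10:-→1 10:-→0 10:+→1 12:+→2 14:-→1 16:+→2 16:+→3 16:+→4 17:-→3 17:+→4 17:+→5 … peak 5.

5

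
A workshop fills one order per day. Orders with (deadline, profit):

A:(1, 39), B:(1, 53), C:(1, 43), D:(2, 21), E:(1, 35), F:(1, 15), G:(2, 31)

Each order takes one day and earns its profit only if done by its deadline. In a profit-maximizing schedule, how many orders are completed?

2

Take jobs in profit order; each goes to the latest open slot no later than its deadline.
By profit: B(d1,53), C(d1,43), A(d1,39), E(d1,35), G(d2,31), D(d2,21), F(d1,15)
B→slot 1; C skipped; A skipped; E skipped; G→slot 2; D skipped; F skipped.
2 of 7 scheduled.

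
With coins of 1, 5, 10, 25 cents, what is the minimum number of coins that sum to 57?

Greedy: take as many of the largest coin as possible, then repeat with the remainder.
57 − 2×25→7 − 1×5→2 − 2×1→0
Total coins = 2 + 1 + 2 = 5

5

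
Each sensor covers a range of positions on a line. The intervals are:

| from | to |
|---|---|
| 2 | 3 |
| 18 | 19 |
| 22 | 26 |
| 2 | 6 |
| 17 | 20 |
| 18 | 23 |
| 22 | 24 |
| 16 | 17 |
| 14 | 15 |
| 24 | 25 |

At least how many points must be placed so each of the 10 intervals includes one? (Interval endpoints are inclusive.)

Sort by right endpoint; whenever an interval is uncovered, place a point at its right end.
By right end: [2,3]  [2,6]  [14,15]  [16,17]  [18,19]  [17,20]  [18,23]  [22,24]  [24,25]  [22,26]
[2,3] uncovered → point at 3; [14,15] uncovered → point at 15; [16,17] uncovered → point at 17; [18,19] uncovered → point at 19; [22,24] uncovered → point at 24.
Points: 3, 15, 17, 19, 24 (5 total).

5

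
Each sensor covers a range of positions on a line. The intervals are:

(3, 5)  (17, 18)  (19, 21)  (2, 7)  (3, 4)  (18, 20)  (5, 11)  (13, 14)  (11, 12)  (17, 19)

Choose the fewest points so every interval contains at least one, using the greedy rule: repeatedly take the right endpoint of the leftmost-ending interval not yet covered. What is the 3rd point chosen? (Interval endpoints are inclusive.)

Sorted: [3,4] [3,5] [2,7] [5,11] [11,12] [13,14] [17,18] [17,19] [18,20] [19,21]
{[3,4],[3,5],[2,7]} hit by 4; {[5,11],[11,12]} hit by 11; {[13,14]} hit by 14; {[17,18],[17,19],[18,20]} hit by 18; {[19,21]} hit by 21.
Points: 4, 11, 14, 18, 21 (5 total).

14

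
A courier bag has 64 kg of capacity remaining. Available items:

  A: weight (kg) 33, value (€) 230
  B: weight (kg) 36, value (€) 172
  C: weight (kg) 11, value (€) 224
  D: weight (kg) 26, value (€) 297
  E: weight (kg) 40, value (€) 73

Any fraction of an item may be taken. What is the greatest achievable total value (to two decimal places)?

709.18

Sort by value per unit weight and fill in that order.
Ratios (sorted): C 20.36, D 11.42, A 6.97, B 4.78, E 1.82
take C (11 @ 224); take D (26 @ 297); take 27/33 of A → 188.18. Capacity used 64/64.
Total value = 709.18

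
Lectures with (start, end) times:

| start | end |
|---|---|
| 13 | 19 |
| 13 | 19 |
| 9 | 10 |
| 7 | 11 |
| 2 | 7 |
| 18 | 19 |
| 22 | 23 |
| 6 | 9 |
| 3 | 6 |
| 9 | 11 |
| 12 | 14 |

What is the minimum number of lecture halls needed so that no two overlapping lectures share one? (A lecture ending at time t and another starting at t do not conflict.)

Count concurrent intervals with a sweep; the peak is the room count.
Events (time:±→running): 2:+→1 3:+→2 6:-→1 6:+→2 7:-→1 7:+→2 9:-→1 9:+→2 9:+→3 … peak 3.

3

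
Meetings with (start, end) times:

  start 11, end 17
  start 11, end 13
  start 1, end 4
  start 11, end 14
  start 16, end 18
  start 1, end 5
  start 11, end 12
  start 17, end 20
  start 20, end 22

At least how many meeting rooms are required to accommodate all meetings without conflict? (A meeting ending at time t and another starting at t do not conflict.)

starts: [1, 1, 11, 11, 11, 11, 16, 17, 20]
ends:   [4, 5, 12, 13, 14, 17, 18, 20, 22]
s1→1 s1→2 e4→1 e5→0 s11→1 s11→2 s11→3 s11→4  — peak 4.

4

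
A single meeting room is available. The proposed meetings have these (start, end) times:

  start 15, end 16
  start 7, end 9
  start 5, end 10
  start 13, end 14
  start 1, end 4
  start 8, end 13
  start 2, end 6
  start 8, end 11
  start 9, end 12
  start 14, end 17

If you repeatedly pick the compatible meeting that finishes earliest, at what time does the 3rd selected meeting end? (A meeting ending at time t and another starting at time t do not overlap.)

Sorted by end: (1,4)  (2,6)  (7,9)  (5,10)  (8,11)  (9,12)  (8,13)  (13,14)  (15,16)  (14,17)
take (1,4); take (7,9); skip (5,10); skip (8,11); take (9,12); take (13,14); take (15,16).
Selected: (1,4) (7,9) (9,12) (13,14) (15,16)

12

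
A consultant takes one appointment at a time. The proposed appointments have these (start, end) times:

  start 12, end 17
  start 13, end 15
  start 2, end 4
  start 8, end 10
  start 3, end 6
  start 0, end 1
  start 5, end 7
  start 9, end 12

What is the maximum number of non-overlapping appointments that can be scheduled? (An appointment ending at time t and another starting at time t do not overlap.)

5

Order by finish time; keep every interval that doesn't clash with the previous kept one.
By end time: (0,1), (2,4), (3,6), (5,7), (8,10), (9,12), (13,15), (12,17).
Pick (0,1); next start ≥ 1 → (2,4); next start ≥ 4 → (5,7); next start ≥ 7 → (8,10); next start ≥ 10 → (13,15).
Selected 5 appointments.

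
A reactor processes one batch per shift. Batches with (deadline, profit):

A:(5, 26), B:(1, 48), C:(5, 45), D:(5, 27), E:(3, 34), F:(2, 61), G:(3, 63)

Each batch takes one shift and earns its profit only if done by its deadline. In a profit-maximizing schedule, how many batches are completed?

Profit order: G=63 F=61 B=48 C=45 E=34 D=27 A=26
Assign: G→slot 3, F→slot 2, B→slot 1, C→slot 5, E skipped, D→slot 4, A skipped.
Slots: [1:B] [2:F] [3:G] [4:D] [5:C]
5 of 7 scheduled.

5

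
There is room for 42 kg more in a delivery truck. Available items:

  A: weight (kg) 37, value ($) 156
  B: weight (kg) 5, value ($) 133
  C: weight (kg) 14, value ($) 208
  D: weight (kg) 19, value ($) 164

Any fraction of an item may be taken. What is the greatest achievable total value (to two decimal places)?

Greedy by value/weight ratio, highest first.
Ratios (sorted): B 26.60, C 14.86, D 8.63, A 4.22
take B (5 @ 133); take C (14 @ 208); take D (19 @ 164); take 4/37 of A → 16.86. Capacity used 42/42.
Total value = 521.86

521.86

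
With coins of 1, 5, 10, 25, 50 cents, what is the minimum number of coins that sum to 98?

98 = 1×50 + 1×25 + 2×10 + 3×1
Total coins = 1 + 1 + 2 + 3 = 7

7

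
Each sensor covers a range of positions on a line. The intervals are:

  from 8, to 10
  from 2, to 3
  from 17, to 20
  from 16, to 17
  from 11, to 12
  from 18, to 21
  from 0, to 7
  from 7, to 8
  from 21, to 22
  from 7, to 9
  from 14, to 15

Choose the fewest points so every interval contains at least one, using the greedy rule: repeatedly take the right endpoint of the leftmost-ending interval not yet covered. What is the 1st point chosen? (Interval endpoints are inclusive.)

3

Process intervals by earliest right end; each time one isn't hit yet, stab at its right endpoint.
Sorted: [2,3] [0,7] [7,8] [7,9] [8,10] [11,12] [14,15] [16,17] [17,20] [18,21] [21,22]
{[2,3],[0,7]} hit by 3; {[7,8],[7,9],[8,10]} hit by 8; {[11,12]} hit by 12; {[14,15]} hit by 15; {[16,17],[17,20]} hit by 17; {[18,21],[21,22]} hit by 21.
Points: 3, 8, 12, 15, 17, 21 (6 total).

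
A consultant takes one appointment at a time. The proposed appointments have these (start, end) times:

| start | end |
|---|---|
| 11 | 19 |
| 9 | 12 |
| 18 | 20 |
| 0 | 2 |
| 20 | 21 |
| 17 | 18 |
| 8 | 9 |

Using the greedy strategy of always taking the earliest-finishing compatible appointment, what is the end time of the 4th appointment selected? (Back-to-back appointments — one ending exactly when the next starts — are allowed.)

Sorted by end: (0,2)  (8,9)  (9,12)  (17,18)  (11,19)  (18,20)  (20,21)
take (0,2); take (8,9); take (9,12); take (17,18); take (18,20); take (20,21).
Selected: (0,2) (8,9) (9,12) (17,18) (18,20) (20,21)

18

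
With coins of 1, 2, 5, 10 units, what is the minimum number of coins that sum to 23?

4

23 = 2×10 + 1×2 + 1×1
Total coins = 2 + 1 + 1 = 4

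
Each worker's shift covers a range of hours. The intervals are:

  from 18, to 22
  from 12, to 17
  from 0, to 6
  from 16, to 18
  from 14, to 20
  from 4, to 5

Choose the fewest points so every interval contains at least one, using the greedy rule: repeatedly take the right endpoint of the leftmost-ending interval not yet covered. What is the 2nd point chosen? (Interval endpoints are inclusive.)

By right end: [4,5]  [0,6]  [12,17]  [16,18]  [14,20]  [18,22]
[4,5] uncovered → point at 5; [12,17] uncovered → point at 17; [18,22] uncovered → point at 22.
Points: 5, 17, 22 (3 total).

17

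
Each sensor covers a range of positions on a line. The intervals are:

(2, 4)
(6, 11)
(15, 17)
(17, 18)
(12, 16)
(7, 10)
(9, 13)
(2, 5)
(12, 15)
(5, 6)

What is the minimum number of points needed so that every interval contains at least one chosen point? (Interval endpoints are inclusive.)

5

Process intervals by earliest right end; each time one isn't hit yet, stab at its right endpoint.
Sorted: [2,4] [2,5] [5,6] [7,10] [6,11] [9,13] [12,15] [12,16] [15,17] [17,18]
{[2,4],[2,5]} hit by 4; {[5,6]} hit by 6; {[7,10],[6,11],[9,13]} hit by 10; {[12,15],[12,16],[15,17]} hit by 15; {[17,18]} hit by 18.
Points: 4, 6, 10, 15, 18 (5 total).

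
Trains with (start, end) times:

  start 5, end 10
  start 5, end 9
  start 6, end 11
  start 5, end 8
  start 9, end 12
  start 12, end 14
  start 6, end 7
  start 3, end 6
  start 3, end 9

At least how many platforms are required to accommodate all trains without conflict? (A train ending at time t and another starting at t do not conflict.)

The answer is the maximum number of intervals overlapping at any instant.
starts: [3, 3, 5, 5, 5, 6, 6, 9, 12]
ends:   [6, 7, 8, 9, 9, 10, 11, 12, 14]
s3→1 s3→2 s5→3 s5→4 s5→5 e6→4 s6→5 s6→6  — peak 6.

6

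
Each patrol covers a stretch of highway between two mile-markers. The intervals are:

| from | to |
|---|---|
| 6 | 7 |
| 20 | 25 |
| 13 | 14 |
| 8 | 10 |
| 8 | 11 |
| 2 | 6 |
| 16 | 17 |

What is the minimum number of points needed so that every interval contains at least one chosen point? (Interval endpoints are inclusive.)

5

Sort by right endpoint; whenever an interval is uncovered, place a point at its right end.
By right end: [2,6]  [6,7]  [8,10]  [8,11]  [13,14]  [16,17]  [20,25]
[2,6] uncovered → point at 6; [8,10] uncovered → point at 10; [13,14] uncovered → point at 14; [16,17] uncovered → point at 17; [20,25] uncovered → point at 25.
Points: 6, 10, 14, 17, 25 (5 total).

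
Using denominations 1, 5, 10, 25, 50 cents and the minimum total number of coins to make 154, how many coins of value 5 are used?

0

Use the largest denomination that fits, subtract, and repeat.
154 − 3×50→4 − 4×1→0
Count of 5: 0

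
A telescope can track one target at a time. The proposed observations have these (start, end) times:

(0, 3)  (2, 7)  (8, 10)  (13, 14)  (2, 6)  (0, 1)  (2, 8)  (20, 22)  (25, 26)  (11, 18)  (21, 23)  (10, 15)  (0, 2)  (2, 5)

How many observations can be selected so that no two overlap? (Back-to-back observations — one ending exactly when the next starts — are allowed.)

Greedy by earliest finish: after sorting by end time, pick each interval compatible with the last pick.
By end time: (0,1), (0,2), (0,3), (2,5), (2,6), (2,7), (2,8), (8,10), (13,14), (10,15), (11,18), (20,22), (21,23), (25,26).
Pick (0,1); next start ≥ 1 → (2,5); next start ≥ 5 → (8,10); next start ≥ 10 → (13,14); next start ≥ 14 → (20,22); next start ≥ 22 → (25,26).
Selected 6 observations.

6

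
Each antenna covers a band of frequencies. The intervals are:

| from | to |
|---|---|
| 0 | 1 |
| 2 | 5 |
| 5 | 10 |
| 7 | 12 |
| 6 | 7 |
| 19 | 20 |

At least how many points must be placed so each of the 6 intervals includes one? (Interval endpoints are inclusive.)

4

By right end: [0,1]  [2,5]  [6,7]  [5,10]  [7,12]  [19,20]
[0,1] uncovered → point at 1; [2,5] uncovered → point at 5; [6,7] uncovered → point at 7; [19,20] uncovered → point at 20.
Points: 1, 5, 7, 20 (4 total).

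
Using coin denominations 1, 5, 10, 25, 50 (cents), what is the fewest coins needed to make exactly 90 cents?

4

Use the largest denomination that fits, subtract, and repeat.
90 − 1×50→40 − 1×25→15 − 1×10→5 − 1×5→0
Total coins = 1 + 1 + 1 + 1 = 4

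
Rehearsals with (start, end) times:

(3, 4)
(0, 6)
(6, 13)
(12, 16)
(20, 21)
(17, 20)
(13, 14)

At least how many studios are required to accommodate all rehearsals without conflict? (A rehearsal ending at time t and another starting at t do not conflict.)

The answer is the maximum number of intervals overlapping at any instant.
starts: [0, 3, 6, 12, 13, 17, 20]
ends:   [4, 6, 13, 14, 16, 20, 21]
s0→1 s3→2  — peak 2.

2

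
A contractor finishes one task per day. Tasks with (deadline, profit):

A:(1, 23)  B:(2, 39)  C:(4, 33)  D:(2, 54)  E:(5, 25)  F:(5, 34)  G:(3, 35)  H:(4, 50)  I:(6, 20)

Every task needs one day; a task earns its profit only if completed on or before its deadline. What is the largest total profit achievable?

Sort by profit descending; place each in the latest free slot ≤ its deadline.
By profit: D(d2,54), H(d4,50), B(d2,39), G(d3,35), F(d5,34), C(d4,33), E(d5,25), A(d1,23), I(d6,20)
D→slot 2; H→slot 4; B→slot 1; G→slot 3; F→slot 5; C skipped; E skipped; A skipped; I→slot 6.
Profit = 39 + 54 + 35 + 50 + 34 + 20 = 232

232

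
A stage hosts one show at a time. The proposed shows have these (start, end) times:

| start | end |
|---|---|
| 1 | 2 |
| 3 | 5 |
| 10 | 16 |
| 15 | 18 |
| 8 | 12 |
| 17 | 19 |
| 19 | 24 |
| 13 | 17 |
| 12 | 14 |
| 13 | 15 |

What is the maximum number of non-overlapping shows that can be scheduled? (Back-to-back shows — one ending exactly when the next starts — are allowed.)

6

By end time: (1,2), (3,5), (8,12), (12,14), (13,15), (10,16), (13,17), (15,18), (17,19), (19,24).
Pick (1,2); next start ≥ 2 → (3,5); next start ≥ 5 → (8,12); next start ≥ 12 → (12,14); next start ≥ 14 → (15,18); next start ≥ 18 → (19,24).
Selected 6 shows.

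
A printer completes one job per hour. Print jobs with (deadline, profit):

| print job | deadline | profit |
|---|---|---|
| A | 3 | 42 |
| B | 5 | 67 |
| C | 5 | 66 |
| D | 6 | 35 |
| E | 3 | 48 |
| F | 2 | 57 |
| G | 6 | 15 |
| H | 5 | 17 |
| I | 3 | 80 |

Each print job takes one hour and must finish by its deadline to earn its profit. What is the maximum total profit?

353

Profit order: I=80 B=67 C=66 F=57 E=48 A=42 D=35 H=17 G=15
Assign: I→slot 3, B→slot 5, C→slot 4, F→slot 2, E→slot 1, A skipped, D→slot 6, H skipped, G skipped.
Slots: [1:E] [2:F] [3:I] [4:C] [5:B] [6:D]
Profit = 48 + 57 + 80 + 66 + 67 + 35 = 353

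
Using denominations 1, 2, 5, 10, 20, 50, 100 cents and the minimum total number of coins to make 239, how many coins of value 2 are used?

2

Greedy: take as many of the largest coin as possible, then repeat with the remainder.
239 = 2×100 + 1×20 + 1×10 + 1×5 + 2×2
Count of 2: 2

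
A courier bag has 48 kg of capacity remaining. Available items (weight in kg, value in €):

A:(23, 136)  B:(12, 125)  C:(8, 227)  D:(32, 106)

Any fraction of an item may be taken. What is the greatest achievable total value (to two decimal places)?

Ratios (sorted): C 28.38, B 10.42, A 5.91, D 3.31
take C (8 @ 227); take B (12 @ 125); take A (23 @ 136); take 5/32 of D → 16.56. Capacity used 48/48.
Total value = 504.56

504.56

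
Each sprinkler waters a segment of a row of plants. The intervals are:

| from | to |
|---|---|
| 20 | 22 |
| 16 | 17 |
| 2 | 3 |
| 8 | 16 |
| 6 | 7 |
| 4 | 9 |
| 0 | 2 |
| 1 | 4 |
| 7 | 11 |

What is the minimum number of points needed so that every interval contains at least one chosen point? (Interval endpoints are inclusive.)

4

By right end: [0,2]  [2,3]  [1,4]  [6,7]  [4,9]  [7,11]  [8,16]  [16,17]  [20,22]
[0,2] uncovered → point at 2; [6,7] uncovered → point at 7; [8,16] uncovered → point at 16; [20,22] uncovered → point at 22.
Points: 2, 7, 16, 22 (4 total).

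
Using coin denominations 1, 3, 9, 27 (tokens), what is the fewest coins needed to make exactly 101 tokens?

101 − 3×27→20 − 2×9→2 − 2×1→0
Total coins = 3 + 2 + 2 = 7

7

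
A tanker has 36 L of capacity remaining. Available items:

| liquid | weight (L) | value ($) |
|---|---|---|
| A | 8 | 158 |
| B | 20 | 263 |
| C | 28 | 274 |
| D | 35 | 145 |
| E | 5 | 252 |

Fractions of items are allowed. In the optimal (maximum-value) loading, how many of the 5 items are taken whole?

3

Sort by value per unit weight and fill in that order.
Order: E (252/5=50.40) > A (158/8=19.75) > B (263/20=13.15) > C (274/28=9.79) > D (145/35=4.14)
Fill: take E (5 @ 252) → take A (8 @ 158) → take B (20 @ 263) → take 3/28 of C → 29.36; 36/36 used.
3 item(s) taken whole; one partial (take 3/28 of C).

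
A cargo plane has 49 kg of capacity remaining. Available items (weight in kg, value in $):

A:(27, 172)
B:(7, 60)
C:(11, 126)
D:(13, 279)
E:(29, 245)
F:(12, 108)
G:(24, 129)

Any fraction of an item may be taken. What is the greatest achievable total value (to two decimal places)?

623.69

Greedy by value/weight ratio, highest first.
Ratios (sorted): D 21.46, C 11.45, F 9.00, B 8.57, E 8.45, A 6.37, G 5.38
take D (13 @ 279); take C (11 @ 126); take F (12 @ 108); take B (7 @ 60); take 6/29 of E → 50.69. Capacity used 49/49.
Total value = 623.69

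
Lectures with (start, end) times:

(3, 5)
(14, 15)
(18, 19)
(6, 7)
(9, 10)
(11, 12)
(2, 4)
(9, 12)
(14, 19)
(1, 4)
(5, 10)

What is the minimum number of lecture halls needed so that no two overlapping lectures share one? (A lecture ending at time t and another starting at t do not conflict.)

The answer is the maximum number of intervals overlapping at any instant.
starts: [1, 2, 3, 5, 6, 9, 9, 11, 14, 14, 18]
ends:   [4, 4, 5, 7, 10, 10, 12, 12, 15, 19, 19]
s1→1 s2→2 s3→3  — peak 3.

3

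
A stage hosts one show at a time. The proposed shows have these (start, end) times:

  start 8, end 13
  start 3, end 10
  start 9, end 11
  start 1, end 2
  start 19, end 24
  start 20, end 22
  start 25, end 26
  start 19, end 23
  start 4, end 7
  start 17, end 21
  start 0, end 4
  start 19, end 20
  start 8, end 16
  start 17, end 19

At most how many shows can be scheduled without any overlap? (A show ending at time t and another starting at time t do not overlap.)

7

Greedy by earliest finish: after sorting by end time, pick each interval compatible with the last pick.
Sorted by end: (1,2)  (0,4)  (4,7)  (3,10)  (9,11)  (8,13)  (8,16)  (17,19)  (19,20)  (17,21)  (20,22)  (19,23)  (19,24)  (25,26)
take (1,2); take (4,7); skip (3,10); take (9,11); skip (8,13); skip (8,16); take (17,19); take (19,20); take (20,22); skip (19,23); take (25,26).
Selected 7 shows.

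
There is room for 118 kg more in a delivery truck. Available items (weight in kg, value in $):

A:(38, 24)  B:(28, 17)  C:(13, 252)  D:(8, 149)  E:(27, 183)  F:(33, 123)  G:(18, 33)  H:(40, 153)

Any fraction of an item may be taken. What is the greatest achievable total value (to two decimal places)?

Sort by value per unit weight and fill in that order.
Order: C (252/13=19.38) > D (149/8=18.62) > E (183/27=6.78) > H (153/40=3.83) > F (123/33=3.73) > G (33/18=1.83) > A (24/38=0.63) > B (17/28=0.61)
Fill: take C (13 @ 252) → take D (8 @ 149) → take E (27 @ 183) → take H (40 @ 153) → take 30/33 of F → 111.82; 118/118 used.
Total value = 848.82

848.82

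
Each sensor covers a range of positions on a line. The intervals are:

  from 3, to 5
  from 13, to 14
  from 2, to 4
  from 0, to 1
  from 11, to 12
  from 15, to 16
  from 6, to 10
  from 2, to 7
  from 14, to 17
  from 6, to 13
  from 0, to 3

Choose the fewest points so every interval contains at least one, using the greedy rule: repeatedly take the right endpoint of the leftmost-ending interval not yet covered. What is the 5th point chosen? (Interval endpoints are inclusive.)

By right end: [0,1]  [0,3]  [2,4]  [3,5]  [2,7]  [6,10]  [11,12]  [6,13]  [13,14]  [15,16]  [14,17]
[0,1] uncovered → point at 1; [2,4] uncovered → point at 4; [6,10] uncovered → point at 10; [11,12] uncovered → point at 12; [13,14] uncovered → point at 14; [15,16] uncovered → point at 16.
Points: 1, 4, 10, 12, 14, 16 (6 total).

14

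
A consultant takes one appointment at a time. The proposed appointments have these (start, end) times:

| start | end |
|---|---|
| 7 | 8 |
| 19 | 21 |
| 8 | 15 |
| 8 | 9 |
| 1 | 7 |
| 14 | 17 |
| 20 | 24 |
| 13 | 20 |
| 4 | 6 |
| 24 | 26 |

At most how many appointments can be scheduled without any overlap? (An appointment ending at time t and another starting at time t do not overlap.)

6

Sort by end time and greedily take each interval whose start is ≥ the last chosen end.
Sorted by end: (4,6)  (1,7)  (7,8)  (8,9)  (8,15)  (14,17)  (13,20)  (19,21)  (20,24)  (24,26)
take (4,6); take (7,8); take (8,9); take (14,17); skip (13,20); take (19,21); take (24,26).
Selected 6 appointments.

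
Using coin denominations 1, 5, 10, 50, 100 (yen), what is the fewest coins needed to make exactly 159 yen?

7

159 = 1×100 + 1×50 + 1×5 + 4×1
Total coins = 1 + 1 + 1 + 4 = 7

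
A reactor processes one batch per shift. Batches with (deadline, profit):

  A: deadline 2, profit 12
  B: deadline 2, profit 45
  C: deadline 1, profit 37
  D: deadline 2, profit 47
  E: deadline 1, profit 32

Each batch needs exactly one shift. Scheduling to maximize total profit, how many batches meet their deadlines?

Take jobs in profit order; each goes to the latest open slot no later than its deadline.
Profit order: D=47 B=45 C=37 E=32 A=12
Assign: D→slot 2, B→slot 1, C skipped, E skipped, A skipped.
Slots: [1:B] [2:D]
2 of 5 scheduled.

2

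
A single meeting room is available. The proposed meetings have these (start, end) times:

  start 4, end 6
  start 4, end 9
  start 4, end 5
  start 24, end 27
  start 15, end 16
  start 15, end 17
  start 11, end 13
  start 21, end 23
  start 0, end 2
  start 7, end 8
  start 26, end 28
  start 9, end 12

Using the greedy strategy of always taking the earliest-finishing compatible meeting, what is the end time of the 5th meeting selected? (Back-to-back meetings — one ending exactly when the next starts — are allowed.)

Sorted by end: (0,2)  (4,5)  (4,6)  (7,8)  (4,9)  (9,12)  (11,13)  (15,16)  (15,17)  (21,23)  (24,27)  (26,28)
take (0,2); take (4,5); take (7,8); take (9,12); skip (11,13); take (15,16); skip (15,17); take (21,23); take (24,27).
Selected: (0,2) (4,5) (7,8) (9,12) (15,16) (21,23) (24,27)

16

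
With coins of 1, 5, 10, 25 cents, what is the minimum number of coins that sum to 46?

Use the largest denomination that fits, subtract, and repeat.
46 = 1×25 + 2×10 + 1×1
Total coins = 1 + 2 + 1 = 4

4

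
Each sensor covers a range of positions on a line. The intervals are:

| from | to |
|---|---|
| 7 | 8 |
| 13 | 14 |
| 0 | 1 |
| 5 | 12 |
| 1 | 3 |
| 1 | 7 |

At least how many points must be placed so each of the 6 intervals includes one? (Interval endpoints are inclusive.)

3

Process intervals by earliest right end; each time one isn't hit yet, stab at its right endpoint.
By right end: [0,1]  [1,3]  [1,7]  [7,8]  [5,12]  [13,14]
[0,1] uncovered → point at 1; [7,8] uncovered → point at 8; [13,14] uncovered → point at 14.
Points: 1, 8, 14 (3 total).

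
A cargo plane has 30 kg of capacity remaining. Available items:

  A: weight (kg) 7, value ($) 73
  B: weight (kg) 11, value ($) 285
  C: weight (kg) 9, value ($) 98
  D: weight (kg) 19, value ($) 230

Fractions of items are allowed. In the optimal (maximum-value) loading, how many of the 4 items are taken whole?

2

Ratios (sorted): B 25.91, D 12.11, C 10.89, A 10.43
take B (11 @ 285); take D (19 @ 230). Capacity used 30/30.
2 item(s) taken whole.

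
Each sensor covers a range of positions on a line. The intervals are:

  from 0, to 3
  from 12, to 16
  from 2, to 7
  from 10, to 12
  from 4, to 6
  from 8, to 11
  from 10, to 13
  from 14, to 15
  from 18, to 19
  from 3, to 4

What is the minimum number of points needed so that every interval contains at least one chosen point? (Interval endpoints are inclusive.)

Sort by right endpoint; whenever an interval is uncovered, place a point at its right end.
By right end: [0,3]  [3,4]  [4,6]  [2,7]  [8,11]  [10,12]  [10,13]  [14,15]  [12,16]  [18,19]
[0,3] uncovered → point at 3; [4,6] uncovered → point at 6; [8,11] uncovered → point at 11; [14,15] uncovered → point at 15; [18,19] uncovered → point at 19.
Points: 3, 6, 11, 15, 19 (5 total).

5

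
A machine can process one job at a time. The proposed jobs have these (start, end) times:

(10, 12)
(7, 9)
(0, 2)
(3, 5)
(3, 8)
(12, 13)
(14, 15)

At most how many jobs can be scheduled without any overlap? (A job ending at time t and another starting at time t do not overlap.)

Sort by end time and greedily take each interval whose start is ≥ the last chosen end.
Sorted by end: (0,2)  (3,5)  (3,8)  (7,9)  (10,12)  (12,13)  (14,15)
take (0,2); take (3,5); skip (3,8); take (7,9); take (10,12); take (12,13); take (14,15).
Selected 6 jobs.

6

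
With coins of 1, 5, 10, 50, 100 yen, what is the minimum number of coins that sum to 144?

9

144 = 1×100 + 4×10 + 4×1
Total coins = 1 + 4 + 4 = 9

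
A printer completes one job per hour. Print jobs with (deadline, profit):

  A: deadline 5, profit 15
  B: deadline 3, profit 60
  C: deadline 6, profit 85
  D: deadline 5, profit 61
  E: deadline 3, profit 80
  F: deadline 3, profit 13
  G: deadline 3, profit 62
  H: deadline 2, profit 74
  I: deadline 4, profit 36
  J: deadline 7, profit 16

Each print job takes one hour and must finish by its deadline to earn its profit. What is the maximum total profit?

Take jobs in profit order; each goes to the latest open slot no later than its deadline.
By profit: C(d6,85), E(d3,80), H(d2,74), G(d3,62), D(d5,61), B(d3,60), I(d4,36), J(d7,16), A(d5,15), F(d3,13)
C→slot 6; E→slot 3; H→slot 2; G→slot 1; D→slot 5; B skipped; I→slot 4; J→slot 7; A skipped; F skipped.
Profit = 62 + 74 + 80 + 36 + 61 + 85 + 16 = 414

414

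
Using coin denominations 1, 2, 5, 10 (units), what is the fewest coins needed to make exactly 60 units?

6

60 − 6×10→0
Total coins = 6 = 6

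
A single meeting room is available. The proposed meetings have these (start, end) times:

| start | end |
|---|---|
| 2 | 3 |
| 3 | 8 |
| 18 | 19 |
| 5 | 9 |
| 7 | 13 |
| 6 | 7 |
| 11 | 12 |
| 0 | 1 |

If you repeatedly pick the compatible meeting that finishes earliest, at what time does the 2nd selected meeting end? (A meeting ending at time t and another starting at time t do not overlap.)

3

Greedy by earliest finish: after sorting by end time, pick each interval compatible with the last pick.
Sorted by end: (0,1)  (2,3)  (6,7)  (3,8)  (5,9)  (11,12)  (7,13)  (18,19)
take (0,1); take (2,3); take (6,7); skip (5,9); take (11,12); skip (7,13); take (18,19).
Selected: (0,1) (2,3) (6,7) (11,12) (18,19)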